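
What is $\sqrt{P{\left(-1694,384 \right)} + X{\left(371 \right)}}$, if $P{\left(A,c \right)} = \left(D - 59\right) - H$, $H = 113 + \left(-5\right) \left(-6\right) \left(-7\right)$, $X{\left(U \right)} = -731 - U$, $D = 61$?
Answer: $i \sqrt{1003} \approx 31.67 i$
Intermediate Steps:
$H = -97$ ($H = 113 + 30 \left(-7\right) = 113 - 210 = -97$)
$P{\left(A,c \right)} = 99$ ($P{\left(A,c \right)} = \left(61 - 59\right) - -97 = 2 + 97 = 99$)
$\sqrt{P{\left(-1694,384 \right)} + X{\left(371 \right)}} = \sqrt{99 - 1102} = \sqrt{-1003} = i \sqrt{1003}$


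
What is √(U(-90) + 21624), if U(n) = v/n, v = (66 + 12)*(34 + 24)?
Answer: √4854090/15 ≈ 146.88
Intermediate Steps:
v = 4524 (v = 78*58 = 4524)
U(n) = 4524/n
√(U(-90) + 21624) = √(4524/(-90) + 21624) = √(4524*(-1/90) + 21624) = √(-754/15 + 21624) = √(323606/15) = √4854090/15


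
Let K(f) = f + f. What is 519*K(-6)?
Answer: -6228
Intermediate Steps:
K(f) = 2*f
519*K(-6) = 519*(2*(-6)) = 519*(-12) = -6228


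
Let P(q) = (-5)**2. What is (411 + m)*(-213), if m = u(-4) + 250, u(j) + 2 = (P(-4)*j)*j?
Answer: -225567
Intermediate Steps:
P(q) = 25
u(j) = -2 + 25*j**2 (u(j) = -2 + (25*j)*j = -2 + 25*j**2)
m = 648 (m = (-2 + 25*(-4)**2) + 250 = (-2 + 25*16) + 250 = (-2 + 400) + 250 = 398 + 250 = 648)
(411 + m)*(-213) = (411 + 648)*(-213) = 1059*(-213) = -225567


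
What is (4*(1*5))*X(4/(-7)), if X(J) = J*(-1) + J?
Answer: 0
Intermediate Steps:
X(J) = 0 (X(J) = -J + J = 0)
(4*(1*5))*X(4/(-7)) = (4*(1*5))*0 = (4*5)*0 = 20*0 = 0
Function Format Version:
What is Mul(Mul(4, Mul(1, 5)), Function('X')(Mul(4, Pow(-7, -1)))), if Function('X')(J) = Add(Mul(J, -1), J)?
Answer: 0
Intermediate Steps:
Function('X')(J) = 0 (Function('X')(J) = Add(Mul(-1, J), J) = 0)
Mul(Mul(4, Mul(1, 5)), Function('X')(Mul(4, Pow(-7, -1)))) = Mul(Mul(4, Mul(1, 5)), 0) = Mul(Mul(4, 5), 0) = Mul(20, 0) = 0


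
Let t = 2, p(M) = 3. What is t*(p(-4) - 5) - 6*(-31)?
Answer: 182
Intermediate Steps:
t*(p(-4) - 5) - 6*(-31) = 2*(3 - 5) - 6*(-31) = 2*(-2) + 186 = -4 + 186 = 182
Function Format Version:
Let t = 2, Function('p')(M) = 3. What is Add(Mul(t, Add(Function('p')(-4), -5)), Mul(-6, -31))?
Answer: 182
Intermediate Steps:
Add(Mul(t, Add(Function('p')(-4), -5)), Mul(-6, -31)) = Add(Mul(2, Add(3, -5)), Mul(-6, -31)) = Add(Mul(2, -2), 186) = Add(-4, 186) = 182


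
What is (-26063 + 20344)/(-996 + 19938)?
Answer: -817/2706 ≈ -0.30192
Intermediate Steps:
(-26063 + 20344)/(-996 + 19938) = -5719/18942 = -5719*1/18942 = -817/2706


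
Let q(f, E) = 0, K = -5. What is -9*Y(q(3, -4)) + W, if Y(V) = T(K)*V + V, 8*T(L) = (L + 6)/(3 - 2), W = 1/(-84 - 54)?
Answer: -1/138 ≈ -0.0072464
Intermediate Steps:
W = -1/138 (W = 1/(-138) = -1/138 ≈ -0.0072464)
T(L) = 3/4 + L/8 (T(L) = ((L + 6)/(3 - 2))/8 = ((6 + L)/1)/8 = ((6 + L)*1)/8 = (6 + L)/8 = 3/4 + L/8)
Y(V) = 9*V/8 (Y(V) = (3/4 + (1/8)*(-5))*V + V = (3/4 - 5/8)*V + V = V/8 + V = 9*V/8)
-9*Y(q(3, -4)) + W = -81*0/8 - 1/138 = -9*0 - 1/138 = 0 - 1/138 = -1/138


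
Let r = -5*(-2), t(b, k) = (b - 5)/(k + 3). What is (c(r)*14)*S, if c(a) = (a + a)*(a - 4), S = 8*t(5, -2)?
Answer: 0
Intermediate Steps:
t(b, k) = (-5 + b)/(3 + k)
S = 0 (S = 8*((-5 + 5)/(3 - 2)) = 8*(0/1) = 8*(1*0) = 8*0 = 0)
r = 10
c(a) = 2*a*(-4 + a) (c(a) = (2*a)*(-4 + a) = 2*a*(-4 + a))
(c(r)*14)*S = ((2*10*(-4 + 10))*14)*0 = ((2*10*6)*14)*0 = (120*14)*0 = 1680*0 = 0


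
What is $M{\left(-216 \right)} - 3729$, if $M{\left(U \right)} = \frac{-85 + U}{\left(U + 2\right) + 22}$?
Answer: $- \frac{715667}{192} \approx -3727.4$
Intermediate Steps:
$M{\left(U \right)} = \frac{-85 + U}{24 + U}$ ($M{\left(U \right)} = \frac{-85 + U}{\left(2 + U\right) + 22} = \frac{-85 + U}{24 + U}$)
$M{\left(-216 \right)} - 3729 = \frac{-85 - 216}{24 - 216} - 3729 = \frac{1}{-192} \left(-301\right) - 3729 = \left(- \frac{1}{192}\right) \left(-301\right) - 3729 = \frac{301}{192} - 3729 = - \frac{715667}{192}$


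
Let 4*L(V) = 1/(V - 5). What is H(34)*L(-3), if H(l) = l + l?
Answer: -17/8 ≈ -2.1250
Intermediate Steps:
L(V) = 1/(4*(-5 + V)) (L(V) = 1/(4*(V - 5)) = 1/(4*(-5 + V)))
H(l) = 2*l
H(34)*L(-3) = (2*34)*(1/(4*(-5 - 3))) = 68*((1/4)/(-8)) = 68*((1/4)*(-1/8)) = 68*(-1/32) = -17/8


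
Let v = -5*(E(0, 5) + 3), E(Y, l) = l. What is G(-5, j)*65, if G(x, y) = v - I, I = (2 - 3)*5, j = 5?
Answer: -2275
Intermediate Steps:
v = -40 (v = -5*(5 + 3) = -5*8 = -40)
I = -5 (I = -1*5 = -5)
G(x, y) = -35 (G(x, y) = -40 - 1*(-5) = -40 + 5 = -35)
G(-5, j)*65 = -35*65 = -2275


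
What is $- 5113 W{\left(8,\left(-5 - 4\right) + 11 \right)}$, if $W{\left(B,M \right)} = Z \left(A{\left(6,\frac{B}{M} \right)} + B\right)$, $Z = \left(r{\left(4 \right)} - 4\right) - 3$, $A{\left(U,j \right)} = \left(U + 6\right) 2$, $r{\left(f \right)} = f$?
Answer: $490848$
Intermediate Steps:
$A{\left(U,j \right)} = 12 + 2 U$ ($A{\left(U,j \right)} = \left(6 + U\right) 2 = 12 + 2 U$)
$Z = -3$ ($Z = \left(4 - 4\right) - 3 = 0 - 3 = -3$)
$W{\left(B,M \right)} = -72 - 3 B$ ($W{\left(B,M \right)} = - 3 \left(\left(12 + 2 \cdot 6\right) + B\right) = - 3 \left(\left(12 + 12\right) + B\right) = - 3 \left(24 + B\right) = -72 - 3 B$)
$- 5113 W{\left(8,\left(-5 - 4\right) + 11 \right)} = - 5113 \left(-72 - 24\right) = \left(-5113\right) \left(-96\right) = 490848$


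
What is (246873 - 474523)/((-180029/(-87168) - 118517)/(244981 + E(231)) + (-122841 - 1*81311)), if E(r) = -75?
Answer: 167581534732800/150284149241567 ≈ 1.1151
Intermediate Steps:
(246873 - 474523)/((-180029/(-87168) - 118517)/(244981 + E(231)) + (-122841 - 1*81311)) = (246873 - 474523)/((-180029/(-87168) - 118517)/(244981 - 75) + (-122841 - 1*81311)) = -227650/((-180029*(-1/87168) - 118517)/244906 + (-122841 - 81311)) = -227650/((180029/87168 - 118517)*(1/244906) - 204152) = -227650/(-10330709827/87168*1/244906 - 204152) = -227650/(-10330709827/21347966208 - 204152) = -227650/(-4358240328005443/21347966208) = -227650*(-21347966208/4358240328005443) = 167581534732800/150284149241567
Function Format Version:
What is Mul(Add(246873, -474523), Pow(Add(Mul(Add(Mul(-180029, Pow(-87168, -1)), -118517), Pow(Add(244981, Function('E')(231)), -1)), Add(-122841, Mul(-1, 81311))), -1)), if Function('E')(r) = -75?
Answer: Rational(167581534732800, 150284149241567) ≈ 1.1151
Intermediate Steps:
Mul(Add(246873, -474523), Pow(Add(Mul(Add(Mul(-180029, Pow(-87168, -1)), -118517), Pow(Add(244981, Function('E')(231)), -1)), Add(-122841, Mul(-1, 81311))), -1)) = Mul(Add(246873, -474523), Pow(Add(Mul(Add(Mul(-180029, Pow(-87168, -1)), -118517), Pow(Add(244981, -75), -1)), Add(-122841, Mul(-1, 81311))), -1)) = Mul(-227650, Pow(Add(Mul(Add(Mul(-180029, Rational(-1, 87168)), -118517), Pow(244906, -1)), Add(-122841, -81311)), -1)) = Mul(-227650, Pow(Add(Mul(Add(Rational(180029, 87168), -118517), Rational(1, 244906)), -204152), -1)) = Mul(-227650, Pow(Add(Mul(Rational(-10330709827, 87168), Rational(1, 244906)), -204152), -1)) = Mul(-227650, Pow(Add(Rational(-10330709827, 21347966208), -204152), -1)) = Mul(-227650, Pow(Rational(-4358240328005443, 21347966208), -1)) = Mul(-227650, Rational(-21347966208, 4358240328005443)) = Rational(167581534732800, 150284149241567)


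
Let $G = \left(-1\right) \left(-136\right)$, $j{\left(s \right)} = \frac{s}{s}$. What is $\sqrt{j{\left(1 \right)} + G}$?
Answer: $\sqrt{137} \approx 11.705$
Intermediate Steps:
$j{\left(s \right)} = 1$
$G = 136$
$\sqrt{j{\left(1 \right)} + G} = \sqrt{1 + 136} = \sqrt{137}$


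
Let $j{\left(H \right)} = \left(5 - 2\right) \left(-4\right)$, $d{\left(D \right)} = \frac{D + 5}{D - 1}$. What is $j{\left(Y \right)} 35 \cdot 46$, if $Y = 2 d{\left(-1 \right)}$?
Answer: $-19320$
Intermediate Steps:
$d{\left(D \right)} = \frac{5 + D}{-1 + D}$
$Y = -4$ ($Y = 2 \frac{5 - 1}{-1 - 1} = 2 \frac{1}{-2} \cdot 4 = 2 \left(\left(- \frac{1}{2}\right) 4\right) = 2 \left(-2\right) = -4$)
$j{\left(H \right)} = -12$ ($j{\left(H \right)} = 3 \left(-4\right) = -12$)
$j{\left(Y \right)} 35 \cdot 46 = \left(-12\right) 35 \cdot 46 = \left(-420\right) 46 = -19320$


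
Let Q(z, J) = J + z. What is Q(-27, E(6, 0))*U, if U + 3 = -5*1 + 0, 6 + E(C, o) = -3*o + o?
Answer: 264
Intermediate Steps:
E(C, o) = -6 - 2*o (E(C, o) = -6 + (-3*o + o) = -6 - 2*o)
U = -8 (U = -3 + (-5*1 + 0) = -3 + (-5 + 0) = -3 - 5 = -8)
Q(-27, E(6, 0))*U = ((-6 - 2*0) - 27)*(-8) = ((-6 + 0) - 27)*(-8) = (-6 - 27)*(-8) = -33*(-8) = 264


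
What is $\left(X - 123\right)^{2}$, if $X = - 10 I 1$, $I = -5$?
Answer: $5329$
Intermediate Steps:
$X = 50$ ($X = \left(-10\right) \left(-5\right) 1 = 50 \cdot 1 = 50$)
$\left(X - 123\right)^{2} = \left(50 - 123\right)^{2} = \left(-73\right)^{2} = 5329$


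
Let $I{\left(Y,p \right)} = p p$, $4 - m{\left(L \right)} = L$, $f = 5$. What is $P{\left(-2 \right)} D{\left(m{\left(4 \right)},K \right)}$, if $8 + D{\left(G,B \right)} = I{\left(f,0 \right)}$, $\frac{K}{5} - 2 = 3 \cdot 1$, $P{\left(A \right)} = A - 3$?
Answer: $40$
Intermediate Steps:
$m{\left(L \right)} = 4 - L$
$P{\left(A \right)} = -3 + A$
$K = 25$ ($K = 10 + 5 \cdot 3 \cdot 1 = 10 + 5 \cdot 3 = 10 + 15 = 25$)
$I{\left(Y,p \right)} = p^{2}$
$D{\left(G,B \right)} = -8$ ($D{\left(G,B \right)} = -8 + 0^{2} = -8 + 0 = -8$)
$P{\left(-2 \right)} D{\left(m{\left(4 \right)},K \right)} = \left(-3 - 2\right) \left(-8\right) = \left(-5\right) \left(-8\right) = 40$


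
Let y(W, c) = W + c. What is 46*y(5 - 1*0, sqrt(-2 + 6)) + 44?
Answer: 366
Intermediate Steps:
46*y(5 - 1*0, sqrt(-2 + 6)) + 44 = 46*((5 - 1*0) + sqrt(-2 + 6)) + 44 = 46*((5 + 0) + sqrt(4)) + 44 = 46*(5 + 2) + 44 = 46*7 + 44 = 322 + 44 = 366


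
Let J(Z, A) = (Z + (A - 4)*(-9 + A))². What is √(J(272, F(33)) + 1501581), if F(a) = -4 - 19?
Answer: √2792077 ≈ 1671.0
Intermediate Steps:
F(a) = -23
J(Z, A) = (Z + (-9 + A)*(-4 + A))² (J(Z, A) = (Z + (-4 + A)*(-9 + A))² = (Z + (-9 + A)*(-4 + A))²)
√(J(272, F(33)) + 1501581) = √((36 + 272 + (-23)² - 13*(-23))² + 1501581) = √((36 + 272 + 529 + 299)² + 1501581) = √(1136² + 1501581) = √(1290496 + 1501581) = √2792077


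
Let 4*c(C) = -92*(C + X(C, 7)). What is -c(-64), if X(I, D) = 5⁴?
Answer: 12903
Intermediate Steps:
X(I, D) = 625
c(C) = -14375 - 23*C (c(C) = (-92*(C + 625))/4 = (-92*(625 + C))/4 = (-57500 - 92*C)/4 = -14375 - 23*C)
-c(-64) = -(-14375 - 23*(-64)) = -(-14375 + 1472) = -1*(-12903) = 12903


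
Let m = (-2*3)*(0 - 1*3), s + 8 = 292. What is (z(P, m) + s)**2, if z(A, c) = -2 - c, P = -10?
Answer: 69696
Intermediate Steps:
s = 284 (s = -8 + 292 = 284)
m = 18 (m = -6*(0 - 3) = -6*(-3) = 18)
(z(P, m) + s)**2 = ((-2 - 1*18) + 284)**2 = ((-2 - 18) + 284)**2 = (-20 + 284)**2 = 264**2 = 69696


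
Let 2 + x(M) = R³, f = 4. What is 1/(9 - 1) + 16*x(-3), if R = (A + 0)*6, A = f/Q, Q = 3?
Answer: 65281/8 ≈ 8160.1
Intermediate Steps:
A = 4/3 ≈ 1.3333
R = 8 (R = (4/3 + 0)*6 = (4/3)*6 = 8)
x(M) = 510 (x(M) = -2 + 8³ = -2 + 512 = 510)
1/(9 - 1) + 16*x(-3) = 1/(9 - 1) + 16*510 = 1/8 + 8160 = ⅛ + 8160 = 65281/8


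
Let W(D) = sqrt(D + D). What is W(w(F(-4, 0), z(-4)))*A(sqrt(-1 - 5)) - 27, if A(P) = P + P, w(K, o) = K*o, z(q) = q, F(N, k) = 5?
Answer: -27 - 8*sqrt(15) ≈ -57.984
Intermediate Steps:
W(D) = sqrt(2)*sqrt(D) (W(D) = sqrt(2*D) = sqrt(2)*sqrt(D))
A(P) = 2*P
W(w(F(-4, 0), z(-4)))*A(sqrt(-1 - 5)) - 27 = (sqrt(2)*sqrt(5*(-4)))*(2*sqrt(-1 - 5)) - 27 = (sqrt(2)*sqrt(-20))*(2*sqrt(-6)) - 27 = (sqrt(2)*(2*I*sqrt(5)))*(2*(I*sqrt(6))) - 27 = (2*I*sqrt(10))*(2*I*sqrt(6)) - 27 = -8*sqrt(15) - 27 = -27 - 8*sqrt(15)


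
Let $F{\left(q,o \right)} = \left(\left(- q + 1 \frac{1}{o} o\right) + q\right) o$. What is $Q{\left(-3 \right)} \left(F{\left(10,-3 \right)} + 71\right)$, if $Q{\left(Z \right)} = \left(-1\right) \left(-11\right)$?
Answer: $748$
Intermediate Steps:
$F{\left(q,o \right)} = o$ ($F{\left(q,o \right)} = \left(\left(- q + \frac{o}{o}\right) + q\right) o = \left(\left(- q + 1\right) + q\right) o = \left(\left(1 - q\right) + q\right) o = 1 o = o$)
$Q{\left(Z \right)} = 11$
$Q{\left(-3 \right)} \left(F{\left(10,-3 \right)} + 71\right) = 11 \left(-3 + 71\right) = 11 \cdot 68 = 748$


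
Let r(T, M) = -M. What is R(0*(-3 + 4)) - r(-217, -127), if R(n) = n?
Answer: -127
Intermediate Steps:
R(0*(-3 + 4)) - r(-217, -127) = 0*(-3 + 4) - (-1)*(-127) = 0*1 - 1*127 = 0 - 127 = -127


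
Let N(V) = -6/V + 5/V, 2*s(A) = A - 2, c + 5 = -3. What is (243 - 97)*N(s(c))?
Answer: 146/5 ≈ 29.200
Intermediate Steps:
c = -8 (c = -5 - 3 = -8)
s(A) = -1 + A/2 (s(A) = (A - 2)/2 = (-2 + A)/2 = -1 + A/2)
N(V) = -1/V
(243 - 97)*N(s(c)) = (243 - 97)*(-1/(-1 + (½)*(-8))) = 146*(-1/(-1 - 4)) = 146*(-1/(-5)) = 146*(-1*(-⅕)) = 146*(⅕) = 146/5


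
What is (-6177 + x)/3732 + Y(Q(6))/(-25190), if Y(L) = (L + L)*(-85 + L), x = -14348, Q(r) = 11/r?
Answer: -35174093/6409710 ≈ -5.4876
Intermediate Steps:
Y(L) = 2*L*(-85 + L) (Y(L) = (2*L)*(-85 + L) = 2*L*(-85 + L))
(-6177 + x)/3732 + Y(Q(6))/(-25190) = (-6177 - 14348)/3732 + (2*(11/6)*(-85 + 11/6))/(-25190) = -20525*1/3732 + (2*(11*(⅙))*(-85 + 11*(⅙)))*(-1/25190) = -20525/3732 + (2*(11/6)*(-85 + 11/6))*(-1/25190) = -20525/3732 + (2*(11/6)*(-499/6))*(-1/25190) = -20525/3732 - 5489/18*(-1/25190) = -20525/3732 + 499/41220 = -35174093/6409710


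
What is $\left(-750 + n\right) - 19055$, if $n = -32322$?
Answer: $-52127$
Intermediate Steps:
$\left(-750 + n\right) - 19055 = \left(-750 - 32322\right) - 19055 = -33072 - 19055 = -52127$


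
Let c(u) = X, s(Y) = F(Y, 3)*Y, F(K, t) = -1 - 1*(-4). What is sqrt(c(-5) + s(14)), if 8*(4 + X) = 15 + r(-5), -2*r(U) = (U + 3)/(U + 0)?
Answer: sqrt(3985)/10 ≈ 6.3127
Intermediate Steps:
F(K, t) = 3 (F(K, t) = -1 + 4 = 3)
r(U) = -(3 + U)/(2*U) (r(U) = -(U + 3)/(2*(U + 0)) = -(3 + U)/(2*U))
s(Y) = 3*Y
X = -43/20 (X = -4 + (15 + (1/2)*(-3 - 1*(-5))/(-5))/8 = -4 + (15 + (1/2)*(-1/5)*(-3 + 5))/8 = -4 + (15 + (1/2)*(-1/5)*2)/8 = -4 + (15 - 1/5)/8 = -4 + (1/8)*(74/5) = -4 + 37/20 = -43/20 ≈ -2.1500)
c(u) = -43/20
sqrt(c(-5) + s(14)) = sqrt(-43/20 + 3*14) = sqrt(-43/20 + 42) = sqrt(797/20) = sqrt(3985)/10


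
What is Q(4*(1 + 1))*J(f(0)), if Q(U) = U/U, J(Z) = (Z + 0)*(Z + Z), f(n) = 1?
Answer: 2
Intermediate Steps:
J(Z) = 2*Z² (J(Z) = Z*(2*Z) = 2*Z²)
Q(U) = 1
Q(4*(1 + 1))*J(f(0)) = 1*(2*1²) = 1*(2*1) = 1*2 = 2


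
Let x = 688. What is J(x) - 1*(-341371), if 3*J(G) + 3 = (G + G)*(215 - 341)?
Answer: 283578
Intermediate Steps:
J(G) = -1 - 84*G (J(G) = -1 + ((G + G)*(215 - 341))/3 = -1 + ((2*G)*(-126))/3 = -1 + (-252*G)/3 = -1 - 84*G)
J(x) - 1*(-341371) = (-1 - 84*688) - 1*(-341371) = (-1 - 57792) + 341371 = -57793 + 341371 = 283578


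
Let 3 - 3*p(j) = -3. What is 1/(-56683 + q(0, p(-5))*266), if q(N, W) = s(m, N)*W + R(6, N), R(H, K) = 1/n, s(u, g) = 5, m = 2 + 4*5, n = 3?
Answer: -3/161803 ≈ -1.8541e-5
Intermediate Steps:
p(j) = 2 (p(j) = 1 - ⅓*(-3) = 1 + 1 = 2)
m = 22 (m = 2 + 20 = 22)
R(H, K) = ⅓ (R(H, K) = 1/3 = ⅓)
q(N, W) = ⅓ + 5*W (q(N, W) = 5*W + ⅓ = ⅓ + 5*W)
1/(-56683 + q(0, p(-5))*266) = 1/(-56683 + (⅓ + 5*2)*266) = 1/(-56683 + (⅓ + 10)*266) = 1/(-56683 + (31/3)*266) = 1/(-56683 + 8246/3) = 1/(-161803/3) = -3/161803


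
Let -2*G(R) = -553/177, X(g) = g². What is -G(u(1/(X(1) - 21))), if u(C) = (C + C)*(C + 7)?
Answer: -553/354 ≈ -1.5621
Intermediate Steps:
u(C) = 2*C*(7 + C) (u(C) = (2*C)*(7 + C) = 2*C*(7 + C))
G(R) = 553/354 (G(R) = -(-553)/(2*177) = -½*(-553/177) = 553/354)
-G(u(1/(X(1) - 21))) = -1*553/354 = -553/354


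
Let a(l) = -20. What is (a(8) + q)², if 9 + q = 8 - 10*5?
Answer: 5041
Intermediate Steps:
q = -51 (q = -9 + (8 - 10*5) = -9 + (8 - 50) = -9 - 42 = -51)
(a(8) + q)² = (-20 - 51)² = (-71)² = 5041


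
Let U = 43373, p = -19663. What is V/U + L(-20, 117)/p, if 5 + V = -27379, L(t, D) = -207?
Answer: -529473381/852843299 ≈ -0.62083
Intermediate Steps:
V = -27384 (V = -5 - 27379 = -27384)
V/U + L(-20, 117)/p = -27384/43373 - 207/(-19663) = -27384*1/43373 - 207*(-1/19663) = -27384/43373 + 207/19663 = -529473381/852843299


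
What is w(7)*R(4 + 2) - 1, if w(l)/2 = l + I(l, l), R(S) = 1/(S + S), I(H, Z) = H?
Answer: 4/3 ≈ 1.3333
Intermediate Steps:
R(S) = 1/(2*S)
w(l) = 4*l (w(l) = 2*(l + l) = 2*(2*l) = 4*l)
w(7)*R(4 + 2) - 1 = (4*7)*(1/(2*(4 + 2))) - 1 = 28*((½)/6) - 1 = 28*((½)*(⅙)) - 1 = 28*(1/12) - 1 = 7/3 - 1 = 4/3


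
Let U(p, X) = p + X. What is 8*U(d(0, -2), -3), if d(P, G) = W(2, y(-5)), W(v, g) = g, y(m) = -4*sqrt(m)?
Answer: -24 - 32*I*sqrt(5) ≈ -24.0 - 71.554*I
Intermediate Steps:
d(P, G) = -4*I*sqrt(5)
U(p, X) = X + p
8*U(d(0, -2), -3) = 8*(-3 - 4*I*sqrt(5)) = -24 - 32*I*sqrt(5)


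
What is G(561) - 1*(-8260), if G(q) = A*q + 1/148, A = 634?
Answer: 53862233/148 ≈ 3.6393e+5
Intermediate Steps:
G(q) = 1/148 + 634*q (G(q) = 634*q + 1/148 = 1/148 + 634*q)
G(561) - 1*(-8260) = (1/148 + 634*561) - 1*(-8260) = (1/148 + 355674) + 8260 = 52639753/148 + 8260 = 53862233/148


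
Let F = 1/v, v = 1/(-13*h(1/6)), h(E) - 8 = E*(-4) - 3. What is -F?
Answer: 169/3 ≈ 56.333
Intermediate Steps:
h(E) = 5 - 4*E (h(E) = 8 + (E*(-4) - 3) = 8 + (-4*E - 3) = 8 + (-3 - 4*E) = 5 - 4*E)
v = -3/169 (v = 1/(-13*(5 - 4/6)) = 1/(-13*(5 - 4*⅙)) = 1/(-13*(5 - ⅔)) = 1/(-13*13/3) = 1/(-169/3) = -3/169 ≈ -0.017751)
F = -169/3 (F = 1/(-3/169) = -169/3 ≈ -56.333)
-F = -1*(-169/3) = 169/3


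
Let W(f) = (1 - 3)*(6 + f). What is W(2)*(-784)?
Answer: 12544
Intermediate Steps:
W(f) = -12 - 2*f (W(f) = -2*(6 + f) = -12 - 2*f)
W(2)*(-784) = (-12 - 2*2)*(-784) = (-12 - 4)*(-784) = -16*(-784) = 12544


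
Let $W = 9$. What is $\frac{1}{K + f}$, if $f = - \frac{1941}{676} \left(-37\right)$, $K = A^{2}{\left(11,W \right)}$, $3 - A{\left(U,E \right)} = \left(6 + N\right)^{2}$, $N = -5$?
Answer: $\frac{676}{74521} \approx 0.0090713$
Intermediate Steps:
$A{\left(U,E \right)} = 2$ ($A{\left(U,E \right)} = 3 - \left(6 - 5\right)^{2} = 3 - 1^{2} = 3 - 1 = 2$)
$K = 4$ ($K = 2^{2} = 4$)
$f = \frac{71817}{676}$ ($f = \left(-1941\right) \frac{1}{676} \left(-37\right) = \left(- \frac{1941}{676}\right) \left(-37\right) = \frac{71817}{676} \approx 106.24$)
$\frac{1}{K + f} = \frac{1}{4 + \frac{71817}{676}} = \frac{1}{\frac{74521}{676}} = \frac{676}{74521}$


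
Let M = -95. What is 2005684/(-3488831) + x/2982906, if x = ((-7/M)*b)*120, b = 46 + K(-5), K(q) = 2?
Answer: -6313579776844/10985013529713 ≈ -0.57475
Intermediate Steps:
b = 48 (b = 46 + 2 = 48)
x = 8064/19 (x = (-7/(-95)*48)*120 = (-7*(-1/95)*48)*120 = ((7/95)*48)*120 = (336/95)*120 = 8064/19 ≈ 424.42)
2005684/(-3488831) + x/2982906 = 2005684/(-3488831) + (8064/19)/2982906 = 2005684*(-1/3488831) + (8064/19)*(1/2982906) = -2005684/3488831 + 448/3148623 = -6313579776844/10985013529713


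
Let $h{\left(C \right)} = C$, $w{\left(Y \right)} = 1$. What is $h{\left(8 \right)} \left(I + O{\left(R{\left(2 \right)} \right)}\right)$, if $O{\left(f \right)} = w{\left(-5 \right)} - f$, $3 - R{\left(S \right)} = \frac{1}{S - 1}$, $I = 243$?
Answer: $1936$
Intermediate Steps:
$R{\left(S \right)} = 3 - \frac{1}{-1 + S}$ ($R{\left(S \right)} = 3 - \frac{1}{S - 1} = 3 - \frac{1}{-1 + S}$)
$O{\left(f \right)} = 1 - f$
$h{\left(8 \right)} \left(I + O{\left(R{\left(2 \right)} \right)}\right) = 8 \left(243 + \left(1 - \frac{-4 + 3 \cdot 2}{-1 + 2}\right)\right) = 8 \left(243 + \left(1 - \frac{-4 + 6}{1}\right)\right) = 8 \left(243 + \left(1 - 1 \cdot 2\right)\right) = 8 \left(243 + \left(1 - 2\right)\right) = 8 \left(243 - 1\right) = 8 \cdot 242 = 1936$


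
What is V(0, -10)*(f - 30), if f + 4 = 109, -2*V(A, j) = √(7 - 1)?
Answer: -75*√6/2 ≈ -91.856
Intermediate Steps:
V(A, j) = -√6/2 (V(A, j) = -√(7 - 1)/2 = -√6/2)
f = 105 (f = -4 + 109 = 105)
V(0, -10)*(f - 30) = (-√6/2)*(105 - 30) = -√6/2*75 = -75*√6/2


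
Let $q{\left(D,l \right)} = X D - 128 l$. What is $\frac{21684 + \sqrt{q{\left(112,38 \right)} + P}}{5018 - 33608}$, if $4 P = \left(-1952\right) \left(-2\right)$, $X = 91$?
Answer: $- \frac{3614}{4765} - \frac{2 \sqrt{394}}{14295} \approx -0.76122$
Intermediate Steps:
$q{\left(D,l \right)} = - 128 l + 91 D$ ($q{\left(D,l \right)} = 91 D - 128 l = - 128 l + 91 D$)
$P = 976$ ($P = \frac{\left(-1952\right) \left(-2\right)}{4} = \frac{1}{4} \cdot 3904 = 976$)
$\frac{21684 + \sqrt{q{\left(112,38 \right)} + P}}{5018 - 33608} = \frac{21684 + \sqrt{\left(\left(-128\right) 38 + 91 \cdot 112\right) + 976}}{5018 - 33608} = \frac{21684 + \sqrt{\left(-4864 + 10192\right) + 976}}{5018 - 33608} = \frac{21684 + \sqrt{5328 + 976}}{5018 - 33608} = \frac{21684 + \sqrt{6304}}{-28590} = \left(21684 + 4 \sqrt{394}\right) \left(- \frac{1}{28590}\right) = - \frac{3614}{4765} - \frac{2 \sqrt{394}}{14295}$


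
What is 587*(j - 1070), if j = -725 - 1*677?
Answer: -1451064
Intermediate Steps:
j = -1402 (j = -725 - 677 = -1402)
587*(j - 1070) = 587*(-1402 - 1070) = 587*(-2472) = -1451064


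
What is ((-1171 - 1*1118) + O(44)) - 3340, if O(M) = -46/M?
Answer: -123861/22 ≈ -5630.0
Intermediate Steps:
((-1171 - 1*1118) + O(44)) - 3340 = ((-1171 - 1*1118) - 46/44) - 3340 = ((-1171 - 1118) - 46*1/44) - 3340 = (-2289 - 23/22) - 3340 = -50381/22 - 3340 = -123861/22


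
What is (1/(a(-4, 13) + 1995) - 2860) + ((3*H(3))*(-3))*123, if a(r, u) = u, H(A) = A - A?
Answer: -5742879/2008 ≈ -2860.0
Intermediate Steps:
H(A) = 0
(1/(a(-4, 13) + 1995) - 2860) + ((3*H(3))*(-3))*123 = (1/(13 + 1995) - 2860) + ((3*0)*(-3))*123 = (1/2008 - 2860) + (0*(-3))*123 = (1/2008 - 2860) + 0*123 = -5742879/2008 + 0 = -5742879/2008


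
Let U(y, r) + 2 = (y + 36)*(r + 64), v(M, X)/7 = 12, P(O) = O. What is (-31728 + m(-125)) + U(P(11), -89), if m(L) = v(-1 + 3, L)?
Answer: -32821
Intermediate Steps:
v(M, X) = 84 (v(M, X) = 7*12 = 84)
m(L) = 84
U(y, r) = -2 + (36 + y)*(64 + r) (U(y, r) = -2 + (y + 36)*(r + 64) = -2 + (36 + y)*(64 + r))
(-31728 + m(-125)) + U(P(11), -89) = (-31728 + 84) + (2302 + 36*(-89) + 64*11 - 89*11) = -31644 + (2302 - 3204 + 704 - 979) = -31644 - 1177 = -32821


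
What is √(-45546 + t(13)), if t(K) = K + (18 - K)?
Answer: 2*I*√11382 ≈ 213.37*I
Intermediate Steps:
t(K) = 18
√(-45546 + t(13)) = √(-45546 + 18) = √(-45528) = 2*I*√11382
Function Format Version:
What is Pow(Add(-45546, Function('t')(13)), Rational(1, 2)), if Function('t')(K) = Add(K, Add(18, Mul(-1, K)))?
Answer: Mul(2, I, Pow(11382, Rational(1, 2))) ≈ Mul(213.37, I)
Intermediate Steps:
Function('t')(K) = 18
Pow(Add(-45546, Function('t')(13)), Rational(1, 2)) = Pow(Add(-45546, 18), Rational(1, 2)) = Pow(-45528, Rational(1, 2)) = Mul(2, I, Pow(11382, Rational(1, 2)))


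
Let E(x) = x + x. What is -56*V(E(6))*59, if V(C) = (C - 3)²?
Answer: -267624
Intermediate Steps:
E(x) = 2*x
V(C) = (-3 + C)²
-56*V(E(6))*59 = -56*(-3 + 2*6)²*59 = -56*(-3 + 12)²*59 = -56*9²*59 = -56*81*59 = -4536*59 = -267624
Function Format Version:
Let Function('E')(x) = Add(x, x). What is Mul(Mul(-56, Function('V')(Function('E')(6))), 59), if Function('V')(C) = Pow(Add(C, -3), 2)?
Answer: -267624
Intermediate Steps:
Function('E')(x) = Mul(2, x)
Function('V')(C) = Pow(Add(-3, C), 2)
Mul(Mul(-56, Function('V')(Function('E')(6))), 59) = Mul(Mul(-56, Pow(Add(-3, Mul(2, 6)), 2)), 59) = Mul(Mul(-56, Pow(Add(-3, 12), 2)), 59) = Mul(Mul(-56, Pow(9, 2)), 59) = Mul(Mul(-56, 81), 59) = Mul(-4536, 59) = -267624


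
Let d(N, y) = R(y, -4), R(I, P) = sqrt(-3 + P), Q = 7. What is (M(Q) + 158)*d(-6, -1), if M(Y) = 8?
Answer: 166*I*sqrt(7) ≈ 439.19*I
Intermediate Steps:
d(N, y) = I*sqrt(7) (d(N, y) = sqrt(-3 - 4) = sqrt(-7) = I*sqrt(7))
(M(Q) + 158)*d(-6, -1) = (8 + 158)*(I*sqrt(7)) = 166*(I*sqrt(7)) = 166*I*sqrt(7)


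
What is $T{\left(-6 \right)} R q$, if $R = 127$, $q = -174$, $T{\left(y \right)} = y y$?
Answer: $-795528$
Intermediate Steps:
$T{\left(y \right)} = y^{2}$
$T{\left(-6 \right)} R q = \left(-6\right)^{2} \cdot 127 \left(-174\right) = 36 \cdot 127 \left(-174\right) = 4572 \left(-174\right) = -795528$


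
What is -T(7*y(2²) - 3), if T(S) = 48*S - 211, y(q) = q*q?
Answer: -5021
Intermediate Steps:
y(q) = q²
T(S) = -211 + 48*S
-T(7*y(2²) - 3) = -(-211 + 48*(7*(2²)² - 3)) = -(-211 + 48*(7*4² - 3)) = -(-211 + 48*(7*16 - 3)) = -(-211 + 48*(112 - 3)) = -(-211 + 48*109) = -(-211 + 5232) = -1*5021 = -5021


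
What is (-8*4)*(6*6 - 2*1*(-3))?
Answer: -1344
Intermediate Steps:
(-8*4)*(6*6 - 2*1*(-3)) = -32*(36 - 2*(-3)) = -32*(36 + 6) = -32*42 = -1344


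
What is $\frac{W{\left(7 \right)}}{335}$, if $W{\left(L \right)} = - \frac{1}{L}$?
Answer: $- \frac{1}{2345} \approx -0.00042644$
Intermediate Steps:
$\frac{W{\left(7 \right)}}{335} = \frac{\left(-1\right) \frac{1}{7}}{335} = \left(-1\right) \frac{1}{7} \cdot \frac{1}{335} = \left(- \frac{1}{7}\right) \frac{1}{335} = - \frac{1}{2345}$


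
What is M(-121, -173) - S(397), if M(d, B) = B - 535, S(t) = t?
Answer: -1105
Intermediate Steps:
M(d, B) = -535 + B
M(-121, -173) - S(397) = (-535 - 173) - 1*397 = -708 - 397 = -1105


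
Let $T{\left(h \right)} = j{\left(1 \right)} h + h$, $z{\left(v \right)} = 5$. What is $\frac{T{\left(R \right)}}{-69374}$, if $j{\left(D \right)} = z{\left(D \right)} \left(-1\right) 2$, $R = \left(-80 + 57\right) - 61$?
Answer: $- \frac{378}{34687} \approx -0.010897$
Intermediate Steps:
$R = -84$ ($R = -23 - 61 = -84$)
$j{\left(D \right)} = -10$ ($j{\left(D \right)} = 5 \left(-1\right) 2 = \left(-5\right) 2 = -10$)
$T{\left(h \right)} = - 9 h$ ($T{\left(h \right)} = - 10 h + h = - 9 h$)
$\frac{T{\left(R \right)}}{-69374} = \frac{\left(-9\right) \left(-84\right)}{-69374} = 756 \left(- \frac{1}{69374}\right) = - \frac{378}{34687}$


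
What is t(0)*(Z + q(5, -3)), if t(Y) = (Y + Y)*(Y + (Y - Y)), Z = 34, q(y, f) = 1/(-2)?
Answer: 0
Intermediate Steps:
q(y, f) = -½
t(Y) = 2*Y² (t(Y) = (2*Y)*(Y + 0) = (2*Y)*Y = 2*Y²)
t(0)*(Z + q(5, -3)) = (2*0²)*(34 - ½) = (2*0)*(67/2) = 0*(67/2) = 0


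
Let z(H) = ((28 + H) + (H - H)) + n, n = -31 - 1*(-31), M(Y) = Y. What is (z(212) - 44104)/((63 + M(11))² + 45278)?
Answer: -21932/25377 ≈ -0.86425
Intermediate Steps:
n = 0 (n = -31 + 31 = 0)
z(H) = 28 + H (z(H) = ((28 + H) + (H - H)) + 0 = ((28 + H) + 0) + 0 = (28 + H) + 0 = 28 + H)
(z(212) - 44104)/((63 + M(11))² + 45278) = ((28 + 212) - 44104)/((63 + 11)² + 45278) = (240 - 44104)/(74² + 45278) = -43864/(5476 + 45278) = -43864/50754 = -43864*1/50754 = -21932/25377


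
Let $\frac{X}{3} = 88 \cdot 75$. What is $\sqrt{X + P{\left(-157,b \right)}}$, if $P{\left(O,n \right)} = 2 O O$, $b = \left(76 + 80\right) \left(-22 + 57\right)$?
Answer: $\sqrt{69098} \approx 262.86$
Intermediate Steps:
$b = 5460$ ($b = 156 \cdot 35 = 5460$)
$P{\left(O,n \right)} = 2 O^{2}$
$X = 19800$ ($X = 3 \cdot 88 \cdot 75 = 3 \cdot 6600 = 19800$)
$\sqrt{X + P{\left(-157,b \right)}} = \sqrt{19800 + 2 \left(-157\right)^{2}} = \sqrt{19800 + 2 \cdot 24649} = \sqrt{19800 + 49298} = \sqrt{69098}$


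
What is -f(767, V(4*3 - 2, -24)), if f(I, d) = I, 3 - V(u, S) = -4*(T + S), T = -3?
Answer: -767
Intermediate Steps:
V(u, S) = -9 + 4*S (V(u, S) = 3 - (-4)*(-3 + S) = 3 - (12 - 4*S) = 3 + (-12 + 4*S) = -9 + 4*S)
-f(767, V(4*3 - 2, -24)) = -1*767 = -767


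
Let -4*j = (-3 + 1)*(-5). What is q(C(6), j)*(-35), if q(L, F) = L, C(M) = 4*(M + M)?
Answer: -1680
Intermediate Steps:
C(M) = 8*M (C(M) = 4*(2*M) = 8*M)
j = -5/2 (j = -(-3 + 1)*(-5)/4 = -(-1)*(-5)/2 = -¼*10 = -5/2 ≈ -2.5000)
q(C(6), j)*(-35) = (8*6)*(-35) = 48*(-35) = -1680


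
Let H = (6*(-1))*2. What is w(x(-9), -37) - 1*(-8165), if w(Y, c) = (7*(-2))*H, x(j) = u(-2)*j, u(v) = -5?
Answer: 8333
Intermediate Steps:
x(j) = -5*j
H = -12 (H = -6*2 = -12)
w(Y, c) = 168 (w(Y, c) = (7*(-2))*(-12) = -14*(-12) = 168)
w(x(-9), -37) - 1*(-8165) = 168 - 1*(-8165) = 168 + 8165 = 8333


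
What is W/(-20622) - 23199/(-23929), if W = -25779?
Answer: 365091823/164487946 ≈ 2.2196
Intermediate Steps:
W/(-20622) - 23199/(-23929) = -25779/(-20622) - 23199/(-23929) = -25779*(-1/20622) - 23199*(-1/23929) = 8593/6874 + 23199/23929 = 365091823/164487946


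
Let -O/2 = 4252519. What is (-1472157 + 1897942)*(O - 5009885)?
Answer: -5754451489555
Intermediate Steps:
O = -8505038 (O = -2*4252519 = -8505038)
(-1472157 + 1897942)*(O - 5009885) = (-1472157 + 1897942)*(-8505038 - 5009885) = 425785*(-13514923) = -5754451489555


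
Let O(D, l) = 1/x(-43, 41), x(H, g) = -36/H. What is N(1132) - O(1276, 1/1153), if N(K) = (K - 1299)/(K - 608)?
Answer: -1784/1179 ≈ -1.5131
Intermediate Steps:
O(D, l) = 43/36 (O(D, l) = 1/(-36/(-43)) = 1/(-36*(-1/43)) = 1/(36/43) = 43/36)
N(K) = (-1299 + K)/(-608 + K)
N(1132) - O(1276, 1/1153) = (-1299 + 1132)/(-608 + 1132) - 1*43/36 = -167/524 - 43/36 = -1784/1179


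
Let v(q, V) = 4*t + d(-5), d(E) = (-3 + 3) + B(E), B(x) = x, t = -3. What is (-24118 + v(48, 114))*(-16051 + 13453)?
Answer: 62702730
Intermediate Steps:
d(E) = E (d(E) = (-3 + 3) + E = 0 + E = E)
v(q, V) = -17 (v(q, V) = 4*(-3) - 5 = -12 - 5 = -17)
(-24118 + v(48, 114))*(-16051 + 13453) = (-24118 - 17)*(-16051 + 13453) = -24135*(-2598) = 62702730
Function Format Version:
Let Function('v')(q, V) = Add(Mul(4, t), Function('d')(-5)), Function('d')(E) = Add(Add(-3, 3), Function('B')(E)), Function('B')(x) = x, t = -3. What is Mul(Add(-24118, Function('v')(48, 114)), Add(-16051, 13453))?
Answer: 62702730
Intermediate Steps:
Function('d')(E) = E (Function('d')(E) = Add(Add(-3, 3), E) = Add(0, E) = E)
Function('v')(q, V) = -17 (Function('v')(q, V) = Add(Mul(4, -3), -5) = Add(-12, -5) = -17)
Mul(Add(-24118, Function('v')(48, 114)), Add(-16051, 13453)) = Mul(Add(-24118, -17), Add(-16051, 13453)) = Mul(-24135, -2598) = 62702730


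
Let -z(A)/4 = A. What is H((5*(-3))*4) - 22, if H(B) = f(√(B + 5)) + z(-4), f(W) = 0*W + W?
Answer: -6 + I*√55 ≈ -6.0 + 7.4162*I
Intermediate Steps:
f(W) = W (f(W) = 0 + W = W)
z(A) = -4*A
H(B) = 16 + √(5 + B) (H(B) = √(B + 5) - 4*(-4) = √(5 + B) + 16 = 16 + √(5 + B))
H((5*(-3))*4) - 22 = (16 + √(5 + (5*(-3))*4)) - 22 = (16 + √(5 - 15*4)) - 22 = (16 + √(5 - 60)) - 22 = (16 + √(-55)) - 22 = (16 + I*√55) - 22 = -6 + I*√55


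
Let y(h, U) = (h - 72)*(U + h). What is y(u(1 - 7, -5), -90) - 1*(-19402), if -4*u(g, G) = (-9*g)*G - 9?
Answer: 311161/16 ≈ 19448.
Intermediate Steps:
u(g, G) = 9/4 + 9*G*g/4 (u(g, G) = -((-9*g)*G - 9)/4 = -(-9*G*g - 9)/4 = -(-9 - 9*G*g)/4 = 9/4 + 9*G*g/4)
y(h, U) = (-72 + h)*(U + h)
y(u(1 - 7, -5), -90) - 1*(-19402) = ((9/4 + (9/4)*(-5)*(1 - 7))**2 - 72*(-90) - 72*(9/4 + (9/4)*(-5)*(1 - 7)) - 90*(9/4 + (9/4)*(-5)*(1 - 7))) - 1*(-19402) = ((9/4 + (9/4)*(-5)*(-6))**2 + 6480 - 72*(9/4 + (9/4)*(-5)*(-6)) - 90*(9/4 + (9/4)*(-5)*(-6))) + 19402 = ((9/4 + 135/2)**2 + 6480 - 72*(9/4 + 135/2) - 90*(9/4 + 135/2)) + 19402 = ((279/4)**2 + 6480 - 72*279/4 - 90*279/4) + 19402 = (77841/16 + 6480 - 5022 - 12555/2) + 19402 = 729/16 + 19402 = 311161/16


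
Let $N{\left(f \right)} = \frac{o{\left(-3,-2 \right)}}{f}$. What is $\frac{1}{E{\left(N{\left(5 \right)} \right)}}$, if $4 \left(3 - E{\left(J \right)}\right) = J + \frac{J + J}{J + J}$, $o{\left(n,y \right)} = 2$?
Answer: $\frac{20}{53} \approx 0.37736$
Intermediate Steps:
$N{\left(f \right)} = \frac{2}{f}$
$E{\left(J \right)} = \frac{11}{4} - \frac{J}{4}$ ($E{\left(J \right)} = 3 - \frac{J + \frac{J + J}{J + J}}{4} = 3 - \frac{J + \frac{2 J}{2 J}}{4} = 3 - \frac{J + 2 J \frac{1}{2 J}}{4} = 3 - \frac{J + 1}{4} = 3 - \frac{1 + J}{4} = 3 - \left(\frac{1}{4} + \frac{J}{4}\right) = \frac{11}{4} - \frac{J}{4}$)
$\frac{1}{E{\left(N{\left(5 \right)} \right)}} = \frac{1}{\frac{11}{4} - \frac{2 \cdot \frac{1}{5}}{4}} = \frac{1}{\frac{11}{4} - \frac{1}{10}} = \frac{1}{\frac{53}{20}} = \frac{20}{53}$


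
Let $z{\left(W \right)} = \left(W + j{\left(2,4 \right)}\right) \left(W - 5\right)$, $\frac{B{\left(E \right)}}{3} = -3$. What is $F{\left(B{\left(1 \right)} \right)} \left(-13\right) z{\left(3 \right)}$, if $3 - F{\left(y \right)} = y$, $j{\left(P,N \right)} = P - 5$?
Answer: $0$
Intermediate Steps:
$j{\left(P,N \right)} = -5 + P$ ($j{\left(P,N \right)} = P - 5 = -5 + P$)
$B{\left(E \right)} = -9$ ($B{\left(E \right)} = 3 \left(-3\right) = -9$)
$F{\left(y \right)} = 3 - y$
$z{\left(W \right)} = \left(-5 + W\right) \left(-3 + W\right)$ ($z{\left(W \right)} = \left(W + \left(-5 + 2\right)\right) \left(W - 5\right) = \left(W - 3\right) \left(-5 + W\right) = \left(-3 + W\right) \left(-5 + W\right) = \left(-5 + W\right) \left(-3 + W\right)$)
$F{\left(B{\left(1 \right)} \right)} \left(-13\right) z{\left(3 \right)} = \left(3 - -9\right) \left(-13\right) \left(15 + 3^{2} - 24\right) = \left(3 + 9\right) \left(-13\right) \left(15 + 9 - 24\right) = 12 \left(-13\right) 0 = \left(-156\right) 0 = 0$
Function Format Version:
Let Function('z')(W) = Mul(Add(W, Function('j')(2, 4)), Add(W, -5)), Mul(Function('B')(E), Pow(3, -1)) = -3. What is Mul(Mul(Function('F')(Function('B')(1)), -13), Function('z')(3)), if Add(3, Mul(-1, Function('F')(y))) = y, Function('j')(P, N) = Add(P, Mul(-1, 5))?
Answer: 0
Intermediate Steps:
Function('j')(P, N) = Add(-5, P) (Function('j')(P, N) = Add(P, -5) = Add(-5, P))
Function('B')(E) = -9 (Function('B')(E) = Mul(3, -3) = -9)
Function('F')(y) = Add(3, Mul(-1, y))
Function('z')(W) = Mul(Add(-5, W), Add(-3, W)) (Function('z')(W) = Mul(Add(W, Add(-5, 2)), Add(W, -5)) = Mul(Add(W, -3), Add(-5, W)) = Mul(Add(-3, W), Add(-5, W)) = Mul(Add(-5, W), Add(-3, W)))
Mul(Mul(Function('F')(Function('B')(1)), -13), Function('z')(3)) = Mul(Mul(Add(3, Mul(-1, -9)), -13), Add(15, Pow(3, 2), Mul(-8, 3))) = Mul(Mul(Add(3, 9), -13), Add(15, 9, -24)) = Mul(Mul(12, -13), 0) = Mul(-156, 0) = 0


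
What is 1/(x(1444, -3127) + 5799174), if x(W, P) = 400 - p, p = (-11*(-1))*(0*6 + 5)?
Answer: 1/5799519 ≈ 1.7243e-7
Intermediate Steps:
p = 55 (p = 11*(0 + 5) = 11*5 = 55)
x(W, P) = 345 (x(W, P) = 400 - 1*55 = 400 - 55 = 345)
1/(x(1444, -3127) + 5799174) = 1/(345 + 5799174) = 1/5799519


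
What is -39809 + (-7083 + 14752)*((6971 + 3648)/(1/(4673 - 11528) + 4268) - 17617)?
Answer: -3953385569274993/29257139 ≈ -1.3513e+8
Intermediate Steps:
-39809 + (-7083 + 14752)*((6971 + 3648)/(1/(4673 - 11528) + 4268) - 17617) = -39809 + 7669*(10619/(1/(-6855) + 4268) - 17617) = -39809 + 7669*(10619/(-1/6855 + 4268) - 17617) = -39809 + 7669*(10619/(29257139/6855) - 17617) = -39809 + 7669*(10619*(6855/29257139) - 17617) = -39809 + 7669*(72793245/29257139 - 17617) = -39809 + 7669*(-515350224518/29257139) = -39809 - 3952220871828542/29257139 = -3953385569274993/29257139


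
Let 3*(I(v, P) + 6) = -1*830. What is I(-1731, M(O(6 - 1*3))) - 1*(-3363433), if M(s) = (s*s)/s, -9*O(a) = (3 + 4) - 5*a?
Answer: 10089451/3 ≈ 3.3632e+6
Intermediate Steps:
O(a) = -7/9 + 5*a/9 (O(a) = -((3 + 4) - 5*a)/9 = -(7 - 5*a)/9 = -7/9 + 5*a/9)
M(s) = s (M(s) = s**2/s = s)
I(v, P) = -848/3 (I(v, P) = -6 + (-1*830)/3 = -6 + (1/3)*(-830) = -6 - 830/3 = -848/3)
I(-1731, M(O(6 - 1*3))) - 1*(-3363433) = -848/3 - 1*(-3363433) = -848/3 + 3363433 = 10089451/3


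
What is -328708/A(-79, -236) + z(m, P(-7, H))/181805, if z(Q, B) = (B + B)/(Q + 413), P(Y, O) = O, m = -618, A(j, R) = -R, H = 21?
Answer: -3062738846903/2198931475 ≈ -1392.8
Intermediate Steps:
z(Q, B) = 2*B/(413 + Q) (z(Q, B) = (2*B)/(413 + Q) = 2*B/(413 + Q))
-328708/A(-79, -236) + z(m, P(-7, H))/181805 = -328708/((-1*(-236))) + (2*21/(413 - 618))/181805 = -328708/236 + (2*21/(-205))*(1/181805) = -328708*1/236 + (2*21*(-1/205))*(1/181805) = -82177/59 - 42/205*1/181805 = -82177/59 - 42/37270025 = -3062738846903/2198931475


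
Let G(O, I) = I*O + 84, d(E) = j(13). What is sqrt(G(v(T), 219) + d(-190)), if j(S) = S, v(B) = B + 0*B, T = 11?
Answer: sqrt(2506) ≈ 50.060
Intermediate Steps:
v(B) = B (v(B) = B + 0 = B)
d(E) = 13
G(O, I) = 84 + I*O
sqrt(G(v(T), 219) + d(-190)) = sqrt((84 + 219*11) + 13) = sqrt((84 + 2409) + 13) = sqrt(2493 + 13) = sqrt(2506)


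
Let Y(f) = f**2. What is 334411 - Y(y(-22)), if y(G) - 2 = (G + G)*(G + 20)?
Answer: 326311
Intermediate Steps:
y(G) = 2 + 2*G*(20 + G) (y(G) = 2 + (G + G)*(G + 20) = 2 + (2*G)*(20 + G) = 2 + 2*G*(20 + G))
334411 - Y(y(-22)) = 334411 - (2 + 2*(-22)**2 + 40*(-22))**2 = 334411 - (2 + 2*484 - 880)**2 = 334411 - (2 + 968 - 880)**2 = 334411 - 1*90**2 = 334411 - 1*8100 = 334411 - 8100 = 326311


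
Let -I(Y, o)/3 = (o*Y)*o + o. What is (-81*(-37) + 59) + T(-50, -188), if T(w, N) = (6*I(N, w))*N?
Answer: -1590646144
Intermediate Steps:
I(Y, o) = -3*o - 3*Y*o² (I(Y, o) = -3*((o*Y)*o + o) = -3*((Y*o)*o + o) = -3*(Y*o² + o) = -3*(o + Y*o²) = -3*o - 3*Y*o²)
T(w, N) = -18*N*w*(1 + N*w) (T(w, N) = (6*(-3*w*(1 + N*w)))*N = (-18*w*(1 + N*w))*N = -18*N*w*(1 + N*w))
(-81*(-37) + 59) + T(-50, -188) = (-81*(-37) + 59) - 18*(-188)*(-50)*(1 - 188*(-50)) = (2997 + 59) - 18*(-188)*(-50)*(1 + 9400) = 3056 - 18*(-188)*(-50)*9401 = 3056 - 1590649200 = -1590646144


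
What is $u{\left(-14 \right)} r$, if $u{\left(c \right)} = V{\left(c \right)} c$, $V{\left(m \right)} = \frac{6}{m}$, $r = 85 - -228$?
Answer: $1878$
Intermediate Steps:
$r = 313$ ($r = 85 + 228 = 313$)
$u{\left(c \right)} = 6$ ($u{\left(c \right)} = \frac{6}{c} c = 6$)
$u{\left(-14 \right)} r = 6 \cdot 313 = 1878$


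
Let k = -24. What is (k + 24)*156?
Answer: 0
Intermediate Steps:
(k + 24)*156 = (-24 + 24)*156 = 0*156 = 0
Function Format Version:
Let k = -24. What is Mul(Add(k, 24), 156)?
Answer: 0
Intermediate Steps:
Mul(Add(k, 24), 156) = Mul(Add(-24, 24), 156) = Mul(0, 156) = 0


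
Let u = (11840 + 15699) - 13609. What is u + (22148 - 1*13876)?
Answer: 22202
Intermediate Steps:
u = 13930 (u = 27539 - 13609 = 13930)
u + (22148 - 1*13876) = 13930 + (22148 - 1*13876) = 13930 + (22148 - 13876) = 13930 + 8272 = 22202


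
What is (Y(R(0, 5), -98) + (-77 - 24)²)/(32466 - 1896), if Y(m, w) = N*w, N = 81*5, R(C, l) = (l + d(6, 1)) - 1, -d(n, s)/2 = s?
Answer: -29489/30570 ≈ -0.96464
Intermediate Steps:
d(n, s) = -2*s
R(C, l) = -3 + l (R(C, l) = (l - 2*1) - 1 = (l - 2) - 1 = (-2 + l) - 1 = -3 + l)
N = 405
Y(m, w) = 405*w
(Y(R(0, 5), -98) + (-77 - 24)²)/(32466 - 1896) = (405*(-98) + (-77 - 24)²)/(32466 - 1896) = (-39690 + (-101)²)/30570 = (-39690 + 10201)*(1/30570) = -29489*1/30570 = -29489/30570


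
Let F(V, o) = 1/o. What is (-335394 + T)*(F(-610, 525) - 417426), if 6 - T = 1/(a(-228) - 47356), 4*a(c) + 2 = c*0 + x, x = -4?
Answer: 6961536122467961282/49725375 ≈ 1.4000e+11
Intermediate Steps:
a(c) = -3/2 (a(c) = -1/2 + (c*0 - 4)/4 = -1/2 + (0 - 4)/4 = -1/2 + (1/4)*(-4) = -1/2 - 1 = -3/2)
T = 568292/94715 (T = 6 - 1/(-3/2 - 47356) = 6 - 1/(-94715/2) = 6 - 1*(-2/94715) = 6 + 2/94715 = 568292/94715 ≈ 6.0000)
(-335394 + T)*(F(-610, 525) - 417426) = (-335394 + 568292/94715)*(1/525 - 417426) = -31766274418*(1/525 - 417426)/94715 = -31766274418/94715*(-219148649/525) = 6961536122467961282/49725375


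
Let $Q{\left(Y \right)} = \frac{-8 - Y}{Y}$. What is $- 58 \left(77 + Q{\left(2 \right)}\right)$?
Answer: $-4176$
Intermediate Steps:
$Q{\left(Y \right)} = \frac{-8 - Y}{Y}$
$- 58 \left(77 + Q{\left(2 \right)}\right) = - 58 \left(77 + \frac{-8 - 2}{2}\right) = - 58 \left(77 + \frac{1}{2} \left(-10\right)\right) = - 58 \left(77 - 5\right) = \left(-58\right) 72 = -4176$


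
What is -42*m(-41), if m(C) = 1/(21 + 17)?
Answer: -21/19 ≈ -1.1053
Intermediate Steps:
m(C) = 1/38
-42*m(-41) = -42*1/38 = -21/19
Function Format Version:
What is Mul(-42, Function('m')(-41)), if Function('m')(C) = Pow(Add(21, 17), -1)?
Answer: Rational(-21, 19) ≈ -1.1053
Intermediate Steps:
Function('m')(C) = Rational(1, 38) (Function('m')(C) = Pow(38, -1) = Rational(1, 38))
Mul(-42, Function('m')(-41)) = Mul(-42, Rational(1, 38)) = Rational(-21, 19)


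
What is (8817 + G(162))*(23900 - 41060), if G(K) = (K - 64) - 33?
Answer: -152415120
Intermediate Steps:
G(K) = -97 + K (G(K) = (-64 + K) - 33 = -97 + K)
(8817 + G(162))*(23900 - 41060) = (8817 + (-97 + 162))*(23900 - 41060) = (8817 + 65)*(-17160) = 8882*(-17160) = -152415120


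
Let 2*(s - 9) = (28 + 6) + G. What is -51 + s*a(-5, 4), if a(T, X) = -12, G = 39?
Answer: -597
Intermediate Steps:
s = 91/2 (s = 9 + ((28 + 6) + 39)/2 = 9 + (34 + 39)/2 = 9 + (1/2)*73 = 9 + 73/2 = 91/2 ≈ 45.500)
-51 + s*a(-5, 4) = -51 + (91/2)*(-12) = -51 - 546 = -597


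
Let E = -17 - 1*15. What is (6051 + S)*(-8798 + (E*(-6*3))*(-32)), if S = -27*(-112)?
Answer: -247112250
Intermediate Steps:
S = 3024
E = -32 (E = -17 - 15 = -32)
(6051 + S)*(-8798 + (E*(-6*3))*(-32)) = (6051 + 3024)*(-8798 - (-192)*3*(-32)) = 9075*(-8798 - 32*(-18)*(-32)) = 9075*(-8798 + 576*(-32)) = 9075*(-8798 - 18432) = 9075*(-27230) = -247112250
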